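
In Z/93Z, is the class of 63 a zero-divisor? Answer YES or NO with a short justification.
YES

gcd(63, 93) = 3 > 1, so 63 is not a unit in Z/93Z. In Z/nZ every nonzero non-unit is a zero-divisor: explicitly, take b = 93/gcd = 31 ≠ 0 (mod 93); then 63·31 = 1953 = 21·93, i.e. 63·31 ≡ 0 (mod 93). So 63 is a zero-divisor.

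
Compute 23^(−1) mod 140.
23^(−1) ≡ 67 (mod 140)

Apply the extended Euclidean algorithm to (140, 23), tracking rows (r, s, t) with s·140 + t·23 = r. Each division r_prev = q·r_cur + r_new produces the new row as (previous row) − q·(current row):
  row A: (140, 1, 0)   [1·140 + 0·23 = 140]
  row B: (23, 0, 1)   [0·140 + 1·23 = 23]
  140 = 6·23 + 2   → row C = row A − 6·row B = (2, 1, −6)   [check: 1·140 − 6·23 = 2]
  23 = 11·2 + 1   → row D = row B − 11·row C = (1, −11, 67)   [check: −11·140 + 67·23 = 1]
  2 = 2·1 + 0   → remainder 0, stop. gcd = 1 (last nonzero row D).
The gcd is 1, so 23 is invertible mod 140. The last nonzero row gives −11·140 + 67·23 = 1, so t = 67. So 23^(−1) ≡ 67 (mod 140). Verify: 23 · 67 = 1541 ≡ 1 (mod 140). ✓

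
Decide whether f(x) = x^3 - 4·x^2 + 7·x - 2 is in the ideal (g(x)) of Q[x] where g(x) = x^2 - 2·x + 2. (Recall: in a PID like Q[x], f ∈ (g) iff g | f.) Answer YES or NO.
NO

In Q[x] the ideal (g) consists of all multiples of g, so f ∈ (g) iff g | f, i.e. iff the remainder of f on division by g is 0. Divide f by g (g is monic, so eliminate the leading term of the running remainder at each step):
  leading term x^3: subtract (x)·g(x) = x^3 - 2·x^2 + 2·x, leaving -2·x^2 + 5·x - 2
  leading term -2·x^2: subtract (-2)·g(x) = -2·x^2 + 4·x - 4, leaving x + 2
The remainder r(x) = x + 2 ≠ 0 (and deg r < deg g), so g ∤ f, i.e. f ∉ (g).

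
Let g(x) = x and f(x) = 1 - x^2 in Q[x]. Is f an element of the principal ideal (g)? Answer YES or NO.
NO

In Q[x] the ideal (g) consists of all multiples of g, so f ∈ (g) iff g | f, i.e. iff the remainder of f on division by g is 0. Divide f by g (g is monic, so eliminate the leading term of the running remainder at each step):
  leading term -x^2: subtract (-x)·g(x) = -x^2, leaving 1
The remainder r(x) = 1 ≠ 0 (and deg r < deg g), so g ∤ f, i.e. f ∉ (g).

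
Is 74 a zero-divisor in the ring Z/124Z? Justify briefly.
YES

gcd(74, 124) = 2 > 1, so 74 is not a unit in Z/124Z. In Z/nZ every nonzero non-unit is a zero-divisor: explicitly, take b = 124/gcd = 62 ≠ 0 (mod 124); then 74·62 = 4588 = 37·124, i.e. 74·62 ≡ 0 (mod 124). So 74 is a zero-divisor.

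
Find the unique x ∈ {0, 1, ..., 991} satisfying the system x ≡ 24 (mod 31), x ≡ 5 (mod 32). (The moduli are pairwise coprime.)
x ≡ 613 (mod 992); the representative in [0, 992) is 613

The moduli 31, 32 are pairwise coprime, so by the CRT there is a unique solution mod 31·32 = 992.
Solve by successive substitution. Start with x ≡ 24 (mod 31).
  Combine with x ≡ 5 (mod 32): write x = 24 + 31·t and require 24 + 31·t ≡ 5 (mod 32), i.e. 31·t ≡ 5 − 24 ≡ 13 (mod 32). Since 31^(−1) ≡ 31 (mod 32), t ≡ 31·13 ≡ 19 (mod 32). So x ≡ 24 + 31·19 = 613 (mod 992).
Unique solution in [0, 992): x = 613.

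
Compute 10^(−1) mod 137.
10^(−1) ≡ 96 (mod 137)

Apply the extended Euclidean algorithm to (137, 10), tracking rows (r, s, t) with s·137 + t·10 = r. Each division r_prev = q·r_cur + r_new produces the new row as (previous row) − q·(current row):
  row A: (137, 1, 0)   [1·137 + 0·10 = 137]
  row B: (10, 0, 1)   [0·137 + 1·10 = 10]
  137 = 13·10 + 7   → row C = row A − 13·row B = (7, 1, −13)   [check: 1·137 − 13·10 = 7]
  10 = 1·7 + 3   → row D = row B − 1·row C = (3, −1, 14)   [check: −1·137 + 14·10 = 3]
  7 = 2·3 + 1   → row E = row C − 2·row D = (1, 3, −41)   [check: 3·137 − 41·10 = 1]
  3 = 3·1 + 0   → remainder 0, stop. gcd = 1 (last nonzero row E).
The gcd is 1, so 10 is invertible mod 137. The last nonzero row gives 3·137 − 41·10 = 1, so t = −41. So 10^(−1) ≡ −41 ≡ 96 (mod 137). Verify: 10 · 96 = 960 ≡ 1 (mod 137). ✓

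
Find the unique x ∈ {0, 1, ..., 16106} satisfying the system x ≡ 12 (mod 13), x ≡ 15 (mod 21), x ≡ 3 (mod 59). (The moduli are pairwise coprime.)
The moduli 13, 21, 59 are pairwise coprime, so by the CRT there is a unique solution mod 13·21·59 = 16107.
Solve by successive substitution. Start with x ≡ 12 (mod 13).
  Combine with x ≡ 15 (mod 21): write x = 12 + 13·t and require 12 + 13·t ≡ 15 (mod 21), i.e. 13·t ≡ 15 − 12 ≡ 3 (mod 21). Since 13^(−1) ≡ 13 (mod 21), t ≡ 13·3 ≡ 18 (mod 21). So x ≡ 12 + 13·18 = 246 (mod 273).
  Combine with x ≡ 3 (mod 59): write x = 246 + 273·t and require 246 + 273·t ≡ 3 (mod 59), i.e. 273·t ≡ 3 − 246 ≡ 52 (mod 59). Since 273^(−1) ≡ 8 (mod 59) (273 ≡ 37 (mod 59)), t ≡ 8·52 ≡ 3 (mod 59). So x ≡ 246 + 273·3 = 1065 (mod 16107).
Unique solution in [0, 16107): x = 1065.

Final answer: x ≡ 1065 (mod 16107); the representative in [0, 16107) is 1065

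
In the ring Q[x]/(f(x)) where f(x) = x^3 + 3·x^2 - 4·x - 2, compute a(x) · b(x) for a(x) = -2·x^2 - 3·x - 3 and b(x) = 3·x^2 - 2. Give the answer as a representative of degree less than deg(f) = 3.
First multiply in Q[x] without reducing: a · b = -6·x^4 - 9·x^3 - 5·x^2 + 6·x + 6. Now divide by f(x) = x^3 + 3·x^2 - 4·x - 2, eliminating the leading term at each step:
  leading term -6·x^4: subtract (-6·x)·f(x) = -6·x^4 - 18·x^3 + 24·x^2 + 12·x, leaving 9·x^3 - 29·x^2 - 6·x + 6
  leading term 9·x^3: subtract (9)·f(x) = 9·x^3 + 27·x^2 - 36·x - 18, leaving -56·x^2 + 30·x + 24
The degree is now < 3, so this is the remainder. Hence a · b ≡ -56·x^2 + 30·x + 24 in Q[x]/(f).

Final answer: a · b ≡ -56·x^2 + 30·x + 24 (mod f(x))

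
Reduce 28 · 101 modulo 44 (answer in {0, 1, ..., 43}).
12

Reduce the factors first: 101 ≡ 13 (mod 44), so 28 · 101 ≡ 28 · 13 (mod 44). 28 · 13 = 364. Dividing by 44: 364 = 8·44 + 12. So (28 · 101) mod 44 = 12.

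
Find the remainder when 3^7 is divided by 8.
Use repeated squaring. Binary(7) = 111. Walk through the bits of the exponent 7 left-to-right: at each bit after the leading one, square the running value, then multiply by 3 if the bit is 1 (always reducing mod 8):
  bit 1 = 1 (leading): start with 3.
  bit 2 = 1: square 3^2 = 9 ≡ 1; bit is 1, so multiply 1·3 = 3 (mod 8).
  bit 3 = 1: square 3^2 = 9 ≡ 1; bit is 1, so multiply 1·3 = 3 (mod 8).
Final value: 3^7 ≡ 3 (mod 8).

Final answer: 3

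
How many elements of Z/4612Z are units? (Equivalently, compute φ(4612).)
Z/4612Z has φ(4612) = 2304 units

An element a ∈ Z/4612Z is a unit iff gcd(a, 4612) = 1, so the number of units is φ(4612). φ is multiplicative, with φ(p^e) = p^e − p^(e−1). Factorise 4612 = 2^2 · 1153. Then
  φ(4612) = (2^2 − 2^1) · (1153 − 1) = 2 · 1152 = 2304.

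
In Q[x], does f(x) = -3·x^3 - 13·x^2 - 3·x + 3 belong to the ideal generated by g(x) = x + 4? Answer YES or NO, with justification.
NO

In Q[x] the ideal (g) consists of all multiples of g, so f ∈ (g) iff g | f, i.e. iff the remainder of f on division by g is 0. Divide f by g (g is monic, so eliminate the leading term of the running remainder at each step):
  leading term -3·x^3: subtract (-3·x^2)·g(x) = -3·x^3 - 12·x^2, leaving -x^2 - 3·x + 3
  leading term -x^2: subtract (-x)·g(x) = -x^2 - 4·x, leaving x + 3
  leading term x: subtract (1)·g(x) = x + 4, leaving -1
The remainder r(x) = -1 ≠ 0 (and deg r < deg g), so g ∤ f, i.e. f ∉ (g).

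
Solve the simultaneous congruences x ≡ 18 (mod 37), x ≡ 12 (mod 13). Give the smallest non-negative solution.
The moduli 37, 13 are pairwise coprime, so by the CRT there is a unique solution mod 37·13 = 481.
Solve by successive substitution. Start with x ≡ 18 (mod 37).
  Combine with x ≡ 12 (mod 13): write x = 18 + 37·t and require 18 + 37·t ≡ 12 (mod 13), i.e. 37·t ≡ 12 − 18 ≡ 7 (mod 13). Since 37^(−1) ≡ 6 (mod 13) (37 ≡ 11 (mod 13)), t ≡ 6·7 ≡ 3 (mod 13). So x ≡ 18 + 37·3 = 129 (mod 481).
Unique solution in [0, 481): x = 129.

Final answer: x ≡ 129 (mod 481); the representative in [0, 481) is 129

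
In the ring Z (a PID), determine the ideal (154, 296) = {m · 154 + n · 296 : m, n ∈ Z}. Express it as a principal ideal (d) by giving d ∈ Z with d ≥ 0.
(154, 296) = (2); d = 2

In the PID Z, (a, b) is generated by gcd(a, b). Compute gcd(296, 154) with the extended Euclidean algorithm, tracking rows (r, s, t) with s·296 + t·154 = r:
  row A: (296, 1, 0)   [1·296 + 0·154 = 296]
  row B: (154, 0, 1)   [0·296 + 1·154 = 154]
  296 = 1·154 + 142   → row C = row A − 1·row B = (142, 1, −1)   [check: 1·296 − 1·154 = 142]
  154 = 1·142 + 12   → row D = row B − 1·row C = (12, −1, 2)   [check: −1·296 + 2·154 = 12]
  142 = 11·12 + 10   → row E = row C − 11·row D = (10, 12, −23)   [check: 12·296 − 23·154 = 10]
  12 = 1·10 + 2   → row F = row D − 1·row E = (2, −13, 25)   [check: −13·296 + 25·154 = 2]
  10 = 5·2 + 0   → remainder 0, stop. gcd = 2 (last nonzero row F).
So gcd(154, 296) = 2, with Bézout identity −13·296 + 25·154 = 2. Containment (⊇): the Bézout identity exhibits 2 as an element of (154, 296), giving (2) ⊆ (154, 296). Containment (⊆): since 2 | 154 and 2 | 296 (154 = 2·77, 296 = 2·148), every Z-linear combination of 154 and 296 is divisible by 2, so (154, 296) ⊆ (2). Therefore (154, 296) = (2), d = 2.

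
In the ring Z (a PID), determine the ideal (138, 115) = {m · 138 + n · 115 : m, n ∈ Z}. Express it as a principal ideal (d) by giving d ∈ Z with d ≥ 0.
(138, 115) = (23); d = 23

In the PID Z, (a, b) is generated by gcd(a, b). Compute gcd(138, 115) with the extended Euclidean algorithm, tracking rows (r, s, t) with s·138 + t·115 = r:
  row A: (138, 1, 0)   [1·138 + 0·115 = 138]
  row B: (115, 0, 1)   [0·138 + 1·115 = 115]
  138 = 1·115 + 23   → row C = row A − 1·row B = (23, 1, −1)   [check: 1·138 − 1·115 = 23]
  115 = 5·23 + 0   → remainder 0, stop. gcd = 23 (last nonzero row C).
So gcd(138, 115) = 23, with Bézout identity 1·138 − 1·115 = 23. Containment (⊇): the Bézout identity exhibits 23 as an element of (138, 115), giving (23) ⊆ (138, 115). Containment (⊆): since 23 | 138 and 23 | 115 (138 = 23·6, 115 = 23·5), every Z-linear combination of 138 and 115 is divisible by 23, so (138, 115) ⊆ (23). Therefore (138, 115) = (23), d = 23.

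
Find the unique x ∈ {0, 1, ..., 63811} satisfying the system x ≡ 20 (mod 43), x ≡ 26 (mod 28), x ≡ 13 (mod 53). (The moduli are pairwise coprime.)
The moduli 43, 28, 53 are pairwise coprime, so by the CRT there is a unique solution mod 43·28·53 = 63812.
Solve by successive substitution. Start with x ≡ 20 (mod 43).
  Combine with x ≡ 26 (mod 28): write x = 20 + 43·t and require 20 + 43·t ≡ 26 (mod 28), i.e. 43·t ≡ 26 − 20 ≡ 6 (mod 28). Since 43^(−1) ≡ 15 (mod 28) (43 ≡ 15 (mod 28)), t ≡ 15·6 ≡ 6 (mod 28). So x ≡ 20 + 43·6 = 278 (mod 1204).
  Combine with x ≡ 13 (mod 53): write x = 278 + 1204·t and require 278 + 1204·t ≡ 13 (mod 53), i.e. 1204·t ≡ 13 − 278 ≡ 0 (mod 53). Since 1204^(−1) ≡ 7 (mod 53) (1204 ≡ 38 (mod 53)), t ≡ 7·0 ≡ 0 (mod 53). So x ≡ 278 + 1204·0 = 278 (mod 63812).
Unique solution in [0, 63812): x = 278.

Final answer: x ≡ 278 (mod 63812); the representative in [0, 63812) is 278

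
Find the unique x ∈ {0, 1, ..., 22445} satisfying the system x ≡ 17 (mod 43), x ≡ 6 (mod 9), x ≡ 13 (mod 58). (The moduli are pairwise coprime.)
The moduli 43, 9, 58 are pairwise coprime, so by the CRT there is a unique solution mod 43·9·58 = 22446.
Solve by successive substitution. Start with x ≡ 17 (mod 43).
  Combine with x ≡ 6 (mod 9): write x = 17 + 43·t and require 17 + 43·t ≡ 6 (mod 9), i.e. 43·t ≡ 6 − 17 ≡ 7 (mod 9). Since 43^(−1) ≡ 4 (mod 9) (43 ≡ 7 (mod 9)), t ≡ 4·7 ≡ 1 (mod 9). So x ≡ 17 + 43·1 = 60 (mod 387).
  Combine with x ≡ 13 (mod 58): write x = 60 + 387·t and require 60 + 387·t ≡ 13 (mod 58), i.e. 387·t ≡ 13 − 60 ≡ 11 (mod 58). Since 387^(−1) ≡ 3 (mod 58) (387 ≡ 39 (mod 58)), t ≡ 3·11 ≡ 33 (mod 58). So x ≡ 60 + 387·33 = 12831 (mod 22446).
Unique solution in [0, 22446): x = 12831.

Final answer: x ≡ 12831 (mod 22446); the representative in [0, 22446) is 12831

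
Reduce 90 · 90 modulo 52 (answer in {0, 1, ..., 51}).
40

Reduce the factors first: 90 ≡ 38, 90 ≡ 38 (mod 52), so 90 · 90 ≡ 38 · 38 (mod 52). 38 · 38 = 1444. Dividing by 52: 1444 = 27·52 + 40. So (90 · 90) mod 52 = 40.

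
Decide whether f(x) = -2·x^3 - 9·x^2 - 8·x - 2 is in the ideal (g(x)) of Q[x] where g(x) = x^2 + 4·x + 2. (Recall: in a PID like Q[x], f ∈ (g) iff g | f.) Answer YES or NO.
In Q[x] the ideal (g) consists of all multiples of g, so f ∈ (g) iff g | f, i.e. iff the remainder of f on division by g is 0. Divide f by g (g is monic, so eliminate the leading term of the running remainder at each step):
  leading term -2·x^3: subtract (-2·x)·g(x) = -2·x^3 - 8·x^2 - 4·x, leaving -x^2 - 4·x - 2
  leading term -x^2: subtract (-1)·g(x) = -x^2 - 4·x - 2, leaving 0
The remainder is 0, so f(x) = g(x) · h(x) with h(x) = -2·x - 1. Hence g | f, i.e. f ∈ (g).

Final answer: YES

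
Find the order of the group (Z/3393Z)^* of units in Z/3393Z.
(Z/3393Z)^* consists of the classes a with gcd(a, 3393) = 1, so its order is φ(3393). φ is multiplicative, with φ(p^e) = p^e − p^(e−1). Factorise 3393 = 3^2 · 13 · 29. Then
  φ(3393) = (3^2 − 3^1) · (13 − 1) · (29 − 1) = 6 · 12 · 28 = 2016.
Thus |(Z/3393Z)^*| = 2016.

Final answer: |(Z/3393Z)^*| = 2016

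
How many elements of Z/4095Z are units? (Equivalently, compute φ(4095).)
Z/4095Z has φ(4095) = 1728 units

An element a ∈ Z/4095Z is a unit iff gcd(a, 4095) = 1, so the number of units is φ(4095). φ is multiplicative, with φ(p^e) = p^e − p^(e−1). Factorise 4095 = 3^2 · 5 · 7 · 13. Then
  φ(4095) = (3^2 − 3^1) · (5 − 1) · (7 − 1) · (13 − 1) = 6 · 4 · 6 · 12 = 1728.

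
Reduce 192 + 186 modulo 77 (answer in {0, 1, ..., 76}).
70

Reduce the summands first: 192 ≡ 38, 186 ≡ 32 (mod 77), so 192 + 186 ≡ 38 + 32 (mod 77). 38 + 32 = 70; 70 = 0·77 + 70, so (192 + 186) mod 77 = 70.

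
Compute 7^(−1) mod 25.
Apply the extended Euclidean algorithm to (25, 7), tracking rows (r, s, t) with s·25 + t·7 = r. Each division r_prev = q·r_cur + r_new produces the new row as (previous row) − q·(current row):
  row A: (25, 1, 0)   [1·25 + 0·7 = 25]
  row B: (7, 0, 1)   [0·25 + 1·7 = 7]
  25 = 3·7 + 4   → row C = row A − 3·row B = (4, 1, −3)   [check: 1·25 − 3·7 = 4]
  7 = 1·4 + 3   → row D = row B − 1·row C = (3, −1, 4)   [check: −1·25 + 4·7 = 3]
  4 = 1·3 + 1   → row E = row C − 1·row D = (1, 2, −7)   [check: 2·25 − 7·7 = 1]
  3 = 3·1 + 0   → remainder 0, stop. gcd = 1 (last nonzero row E).
The gcd is 1, so 7 is invertible mod 25. The last nonzero row gives 2·25 − 7·7 = 1, so t = −7. So 7^(−1) ≡ −7 ≡ 18 (mod 25). Verify: 7 · 18 = 126 ≡ 1 (mod 25). ✓

Final answer: 7^(−1) ≡ 18 (mod 25)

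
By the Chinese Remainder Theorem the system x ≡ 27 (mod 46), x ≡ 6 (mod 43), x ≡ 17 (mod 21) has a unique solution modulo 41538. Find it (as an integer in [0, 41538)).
The moduli 46, 43, 21 are pairwise coprime, so by the CRT there is a unique solution mod 46·43·21 = 41538.
Solve by successive substitution. Start with x ≡ 27 (mod 46).
  Combine with x ≡ 6 (mod 43): write x = 27 + 46·t and require 27 + 46·t ≡ 6 (mod 43), i.e. 46·t ≡ 6 − 27 ≡ 22 (mod 43). Since 46^(−1) ≡ 29 (mod 43) (46 ≡ 3 (mod 43)), t ≡ 29·22 ≡ 36 (mod 43). So x ≡ 27 + 46·36 = 1683 (mod 1978).
  Combine with x ≡ 17 (mod 21): write x = 1683 + 1978·t and require 1683 + 1978·t ≡ 17 (mod 21), i.e. 1978·t ≡ 17 − 1683 ≡ 14 (mod 21). Since 1978^(−1) ≡ 16 (mod 21) (1978 ≡ 4 (mod 21)), t ≡ 16·14 ≡ 14 (mod 21). So x ≡ 1683 + 1978·14 = 29375 (mod 41538).
Unique solution in [0, 41538): x = 29375.

Final answer: x ≡ 29375 (mod 41538); the representative in [0, 41538) is 29375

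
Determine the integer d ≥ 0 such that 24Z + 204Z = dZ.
(24, 204) = (12); d = 12

In the PID Z, (a, b) is generated by gcd(a, b). Compute gcd(204, 24) with the extended Euclidean algorithm, tracking rows (r, s, t) with s·204 + t·24 = r:
  row A: (204, 1, 0)   [1·204 + 0·24 = 204]
  row B: (24, 0, 1)   [0·204 + 1·24 = 24]
  204 = 8·24 + 12   → row C = row A − 8·row B = (12, 1, −8)   [check: 1·204 − 8·24 = 12]
  24 = 2·12 + 0   → remainder 0, stop. gcd = 12 (last nonzero row C).
So gcd(24, 204) = 12, with Bézout identity 1·204 − 8·24 = 12. Containment (⊇): the Bézout identity exhibits 12 as an element of (24, 204), giving (12) ⊆ (24, 204). Containment (⊆): since 12 | 24 and 12 | 204 (24 = 12·2, 204 = 12·17), every Z-linear combination of 24 and 204 is divisible by 12, so (24, 204) ⊆ (12). Therefore (24, 204) = (12), d = 12.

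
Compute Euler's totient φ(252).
φ is multiplicative, with φ(p^e) = p^e − p^(e−1). Factorise 252 = 2^2 · 3^2 · 7. Then
  φ(252) = (2^2 − 2^1) · (3^2 − 3^1) · (7 − 1) = 2 · 6 · 6 = 72.

Final answer: φ(252) = 72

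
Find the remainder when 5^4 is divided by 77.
9

Use repeated squaring. Binary(4) = 100. Walk through the bits of the exponent 4 left-to-right: at each bit after the leading one, square the running value, then multiply by 5 if the bit is 1 (always reducing mod 77):
  bit 1 = 1 (leading): start with 5.
  bit 2 = 0: square 5^2 = 25 (mod 77).
  bit 3 = 0: square 25^2 = 625 ≡ 9 (mod 77).
Final value: 5^4 ≡ 9 (mod 77).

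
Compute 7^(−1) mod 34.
Apply the extended Euclidean algorithm to (34, 7), tracking rows (r, s, t) with s·34 + t·7 = r. Each division r_prev = q·r_cur + r_new produces the new row as (previous row) − q·(current row):
  row A: (34, 1, 0)   [1·34 + 0·7 = 34]
  row B: (7, 0, 1)   [0·34 + 1·7 = 7]
  34 = 4·7 + 6   → row C = row A − 4·row B = (6, 1, −4)   [check: 1·34 − 4·7 = 6]
  7 = 1·6 + 1   → row D = row B − 1·row C = (1, −1, 5)   [check: −1·34 + 5·7 = 1]
  6 = 6·1 + 0   → remainder 0, stop. gcd = 1 (last nonzero row D).
The gcd is 1, so 7 is invertible mod 34. The last nonzero row gives −1·34 + 5·7 = 1, so t = 5. So 7^(−1) ≡ 5 (mod 34). Verify: 7 · 5 = 35 ≡ 1 (mod 34). ✓

Final answer: 7^(−1) ≡ 5 (mod 34)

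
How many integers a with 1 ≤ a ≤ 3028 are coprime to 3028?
The number of a ∈ {1, ..., 3028} with gcd(a, 3028) = 1 is by definition Euler's totient φ(3028). φ is multiplicative, with φ(p^e) = p^e − p^(e−1). Factorise 3028 = 2^2 · 757. Then
  φ(3028) = (2^2 − 2^1) · (757 − 1) = 2 · 756 = 1512.
So there are 1512 such integers.

Final answer: 1512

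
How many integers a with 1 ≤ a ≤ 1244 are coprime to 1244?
The number of a ∈ {1, ..., 1244} with gcd(a, 1244) = 1 is by definition Euler's totient φ(1244). φ is multiplicative, with φ(p^e) = p^e − p^(e−1). Factorise 1244 = 2^2 · 311. Then
  φ(1244) = (2^2 − 2^1) · (311 − 1) = 2 · 310 = 620.
So there are 620 such integers.

Final answer: 620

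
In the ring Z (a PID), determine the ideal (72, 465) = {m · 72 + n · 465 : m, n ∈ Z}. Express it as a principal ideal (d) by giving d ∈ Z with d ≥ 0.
In the PID Z, (a, b) is generated by gcd(a, b). Compute gcd(465, 72) with the extended Euclidean algorithm, tracking rows (r, s, t) with s·465 + t·72 = r:
  row A: (465, 1, 0)   [1·465 + 0·72 = 465]
  row B: (72, 0, 1)   [0·465 + 1·72 = 72]
  465 = 6·72 + 33   → row C = row A − 6·row B = (33, 1, −6)   [check: 1·465 − 6·72 = 33]
  72 = 2·33 + 6   → row D = row B − 2·row C = (6, −2, 13)   [check: −2·465 + 13·72 = 6]
  33 = 5·6 + 3   → row E = row C − 5·row D = (3, 11, −71)   [check: 11·465 − 71·72 = 3]
  6 = 2·3 + 0   → remainder 0, stop. gcd = 3 (last nonzero row E).
So gcd(72, 465) = 3, with Bézout identity 11·465 − 71·72 = 3. Containment (⊇): the Bézout identity exhibits 3 as an element of (72, 465), giving (3) ⊆ (72, 465). Containment (⊆): since 3 | 72 and 3 | 465 (72 = 3·24, 465 = 3·155), every Z-linear combination of 72 and 465 is divisible by 3, so (72, 465) ⊆ (3). Therefore (72, 465) = (3), d = 3.

Final answer: (72, 465) = (3); d = 3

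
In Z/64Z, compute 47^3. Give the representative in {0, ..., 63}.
Use repeated squaring. Binary(3) = 11. Walk through the bits of the exponent 3 left-to-right: at each bit after the leading one, square the running value, then multiply by 47 if the bit is 1 (always reducing mod 64):
  bit 1 = 1 (leading): start with 47.
  bit 2 = 1: square 47^2 = 2209 ≡ 33; bit is 1, so multiply 33·47 = 1551 ≡ 15 (mod 64).
Final value: 47^3 ≡ 15 (mod 64).

Final answer: 15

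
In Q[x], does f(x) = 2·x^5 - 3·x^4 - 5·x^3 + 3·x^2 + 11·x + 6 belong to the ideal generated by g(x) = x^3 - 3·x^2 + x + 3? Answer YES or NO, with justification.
YES

In Q[x] the ideal (g) consists of all multiples of g, so f ∈ (g) iff g | f, i.e. iff the remainder of f on division by g is 0. Divide f by g (g is monic, so eliminate the leading term of the running remainder at each step):
  leading term 2·x^5: subtract (2·x^2)·g(x) = 2·x^5 - 6·x^4 + 2·x^3 + 6·x^2, leaving 3·x^4 - 7·x^3 - 3·x^2 + 11·x + 6
  leading term 3·x^4: subtract (3·x)·g(x) = 3·x^4 - 9·x^3 + 3·x^2 + 9·x, leaving 2·x^3 - 6·x^2 + 2·x + 6
  leading term 2·x^3: subtract (2)·g(x) = 2·x^3 - 6·x^2 + 2·x + 6, leaving 0
The remainder is 0, so f(x) = g(x) · h(x) with h(x) = 2·x^2 + 3·x + 2. Hence g | f, i.e. f ∈ (g).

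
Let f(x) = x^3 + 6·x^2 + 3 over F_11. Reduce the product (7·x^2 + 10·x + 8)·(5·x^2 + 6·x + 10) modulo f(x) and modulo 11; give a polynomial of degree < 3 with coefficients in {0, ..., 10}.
Multiply as integer polynomials: a · b = 35·x^4 + 92·x^3 + 170·x^2 + 148·x + 80. Reducing coefficients mod 11: a · b ≡ 2·x^4 + 4·x^3 + 5·x^2 + 5·x + 3. Now divide by f(x) = x^3 + 6·x^2 + 3 in F_11[x], eliminating the leading term at each step:
  leading term 2·x^4: subtract (2·x)·f(x) = 2·x^4 + x^3 + 6·x, leaving 3·x^3 + 5·x^2 + 10·x + 3 (coefficients mod 11)
  leading term 3·x^3: subtract (3)·f(x) = 3·x^3 + 7·x^2 + 9, leaving 9·x^2 + 10·x + 5 (coefficients mod 11)
The degree is now < 3, so this is the remainder. Hence a · b ≡ 9·x^2 + 10·x + 5 in F_11[x]/(f).

Final answer: a · b ≡ 9·x^2 + 10·x + 5 (mod f(x))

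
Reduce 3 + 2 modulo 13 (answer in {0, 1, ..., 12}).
5

Both summands are already reduced mod 13. 3 + 2 = 5; 5 = 0·13 + 5, so (3 + 2) mod 13 = 5.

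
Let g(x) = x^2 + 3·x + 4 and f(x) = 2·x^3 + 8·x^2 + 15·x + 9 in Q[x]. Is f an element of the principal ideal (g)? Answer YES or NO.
In Q[x] the ideal (g) consists of all multiples of g, so f ∈ (g) iff g | f, i.e. iff the remainder of f on division by g is 0. Divide f by g (g is monic, so eliminate the leading term of the running remainder at each step):
  leading term 2·x^3: subtract (2·x)·g(x) = 2·x^3 + 6·x^2 + 8·x, leaving 2·x^2 + 7·x + 9
  leading term 2·x^2: subtract (2)·g(x) = 2·x^2 + 6·x + 8, leaving x + 1
The remainder r(x) = x + 1 ≠ 0 (and deg r < deg g), so g ∤ f, i.e. f ∉ (g).

Final answer: NO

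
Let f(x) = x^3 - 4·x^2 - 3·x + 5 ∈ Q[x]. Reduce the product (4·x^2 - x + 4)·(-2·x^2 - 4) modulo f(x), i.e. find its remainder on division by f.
First multiply in Q[x] without reducing: a · b = -8·x^4 + 2·x^3 - 24·x^2 + 4·x - 16. Now divide by f(x) = x^3 - 4·x^2 - 3·x + 5, eliminating the leading term at each step:
  leading term -8·x^4: subtract (-8·x)·f(x) = -8·x^4 + 32·x^3 + 24·x^2 - 40·x, leaving -30·x^3 - 48·x^2 + 44·x - 16
  leading term -30·x^3: subtract (-30)·f(x) = -30·x^3 + 120·x^2 + 90·x - 150, leaving -168·x^2 - 46·x + 134
The degree is now < 3, so this is the remainder. Hence a · b ≡ -168·x^2 - 46·x + 134 in Q[x]/(f).

Final answer: a · b ≡ -168·x^2 - 46·x + 134 (mod f(x))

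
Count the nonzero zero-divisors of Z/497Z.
Z/497Z has 76 nonzero zero-divisors

In Z/497Z each nonzero element is either a unit (gcd with 497 is 1) or a zero-divisor (gcd > 1). The number of units is φ(497): factorise 497 = 7 · 71, so φ(497) = (7 − 1) · (71 − 1) = 6 · 70 = 420. The nonzero elements number 497 − 1 = 496. Hence the nonzero zero-divisors number 496 − 420 = 76.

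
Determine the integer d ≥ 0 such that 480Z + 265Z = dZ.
(480, 265) = (5); d = 5

In the PID Z, (a, b) is generated by gcd(a, b). Compute gcd(480, 265) with the extended Euclidean algorithm, tracking rows (r, s, t) with s·480 + t·265 = r:
  row A: (480, 1, 0)   [1·480 + 0·265 = 480]
  row B: (265, 0, 1)   [0·480 + 1·265 = 265]
  480 = 1·265 + 215   → row C = row A − 1·row B = (215, 1, −1)   [check: 1·480 − 1·265 = 215]
  265 = 1·215 + 50   → row D = row B − 1·row C = (50, −1, 2)   [check: −1·480 + 2·265 = 50]
  215 = 4·50 + 15   → row E = row C − 4·row D = (15, 5, −9)   [check: 5·480 − 9·265 = 15]
  50 = 3·15 + 5   → row F = row D − 3·row E = (5, −16, 29)   [check: −16·480 + 29·265 = 5]
  15 = 3·5 + 0   → remainder 0, stop. gcd = 5 (last nonzero row F).
So gcd(480, 265) = 5, with Bézout identity −16·480 + 29·265 = 5. Containment (⊇): the Bézout identity exhibits 5 as an element of (480, 265), giving (5) ⊆ (480, 265). Containment (⊆): since 5 | 480 and 5 | 265 (480 = 5·96, 265 = 5·53), every Z-linear combination of 480 and 265 is divisible by 5, so (480, 265) ⊆ (5). Therefore (480, 265) = (5), d = 5.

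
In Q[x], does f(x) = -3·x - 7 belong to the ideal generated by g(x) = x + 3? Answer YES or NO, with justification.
In Q[x] the ideal (g) consists of all multiples of g, so f ∈ (g) iff g | f, i.e. iff the remainder of f on division by g is 0. Divide f by g (g is monic, so eliminate the leading term of the running remainder at each step):
  leading term -3·x: subtract (-3)·g(x) = -3·x - 9, leaving 2
The remainder r(x) = 2 ≠ 0 (and deg r < deg g), so g ∤ f, i.e. f ∉ (g).

Final answer: NO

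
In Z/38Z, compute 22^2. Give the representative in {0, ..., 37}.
Use repeated squaring. Binary(2) = 10. Walk through the bits of the exponent 2 left-to-right: at each bit after the leading one, square the running value, then multiply by 22 if the bit is 1 (always reducing mod 38):
  bit 1 = 1 (leading): start with 22.
  bit 2 = 0: square 22^2 = 484 ≡ 28 (mod 38).
Final value: 22^2 ≡ 28 (mod 38).

Final answer: 28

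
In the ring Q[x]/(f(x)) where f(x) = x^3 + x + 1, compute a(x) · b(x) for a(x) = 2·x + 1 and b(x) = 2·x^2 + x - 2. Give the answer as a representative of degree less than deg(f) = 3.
First multiply in Q[x] without reducing: a · b = 4·x^3 + 4·x^2 - 3·x - 2. Now divide by f(x) = x^3 + x + 1, eliminating the leading term at each step:
  leading term 4·x^3: subtract (4)·f(x) = 4·x^3 + 4·x + 4, leaving 4·x^2 - 7·x - 6
The degree is now < 3, so this is the remainder. Hence a · b ≡ 4·x^2 - 7·x - 6 in Q[x]/(f).

Final answer: a · b ≡ 4·x^2 - 7·x - 6 (mod f(x))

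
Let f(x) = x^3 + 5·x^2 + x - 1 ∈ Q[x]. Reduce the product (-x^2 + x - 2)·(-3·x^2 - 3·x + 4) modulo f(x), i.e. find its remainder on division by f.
First multiply in Q[x] without reducing: a · b = 3·x^4 - x^2 + 10·x - 8. Now divide by f(x) = x^3 + 5·x^2 + x - 1, eliminating the leading term at each step:
  leading term 3·x^4: subtract (3·x)·f(x) = 3·x^4 + 15·x^3 + 3·x^2 - 3·x, leaving -15·x^3 - 4·x^2 + 13·x - 8
  leading term -15·x^3: subtract (-15)·f(x) = -15·x^3 - 75·x^2 - 15·x + 15, leaving 71·x^2 + 28·x - 23
The degree is now < 3, so this is the remainder. Hence a · b ≡ 71·x^2 + 28·x - 23 in Q[x]/(f).

Final answer: a · b ≡ 71·x^2 + 28·x - 23 (mod f(x))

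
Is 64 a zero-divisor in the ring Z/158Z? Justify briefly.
YES

gcd(64, 158) = 2 > 1, so 64 is not a unit in Z/158Z. In Z/nZ every nonzero non-unit is a zero-divisor: explicitly, take b = 158/gcd = 79 ≠ 0 (mod 158); then 64·79 = 5056 = 32·158, i.e. 64·79 ≡ 0 (mod 158). So 64 is a zero-divisor.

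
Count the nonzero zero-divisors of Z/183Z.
Z/183Z has 62 nonzero zero-divisors

In Z/183Z each nonzero element is either a unit (gcd with 183 is 1) or a zero-divisor (gcd > 1). The number of units is φ(183): factorise 183 = 3 · 61, so φ(183) = (3 − 1) · (61 − 1) = 2 · 60 = 120. The nonzero elements number 183 − 1 = 182. Hence the nonzero zero-divisors number 182 − 120 = 62.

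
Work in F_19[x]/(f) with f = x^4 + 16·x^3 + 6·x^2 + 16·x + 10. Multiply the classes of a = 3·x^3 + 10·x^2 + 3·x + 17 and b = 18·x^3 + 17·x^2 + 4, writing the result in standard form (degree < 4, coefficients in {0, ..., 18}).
a · b ≡ 4·x^3 + 4·x^2 + 3·x + 13 (mod f(x))

Multiply as integer polynomials: a · b = 54·x^6 + 231·x^5 + 224·x^4 + 369·x^3 + 329·x^2 + 12·x + 68. Reducing coefficients mod 19: a · b ≡ 16·x^6 + 3·x^5 + 15·x^4 + 8·x^3 + 6·x^2 + 12·x + 11. Now divide by f(x) = x^4 + 16·x^3 + 6·x^2 + 16·x + 10 in F_19[x], eliminating the leading term at each step:
  leading term 16·x^6: subtract (16·x^2)·f(x) = 16·x^6 + 9·x^5 + x^4 + 9·x^3 + 8·x^2, leaving 13·x^5 + 14·x^4 + 18·x^3 + 17·x^2 + 12·x + 11 (coefficients mod 19)
  leading term 13·x^5: subtract (13·x)·f(x) = 13·x^5 + 18·x^4 + 2·x^3 + 18·x^2 + 16·x, leaving 15·x^4 + 16·x^3 + 18·x^2 + 15·x + 11 (coefficients mod 19)
  leading term 15·x^4: subtract (15)·f(x) = 15·x^4 + 12·x^3 + 14·x^2 + 12·x + 17, leaving 4·x^3 + 4·x^2 + 3·x + 13 (coefficients mod 19)
The degree is now < 4, so this is the remainder. Hence a · b ≡ 4·x^3 + 4·x^2 + 3·x + 13 in F_19[x]/(f).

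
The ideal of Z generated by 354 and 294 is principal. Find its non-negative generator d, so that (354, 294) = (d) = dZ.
(354, 294) = (6); d = 6

In the PID Z, (a, b) is generated by gcd(a, b). Compute gcd(354, 294) with the extended Euclidean algorithm, tracking rows (r, s, t) with s·354 + t·294 = r:
  row A: (354, 1, 0)   [1·354 + 0·294 = 354]
  row B: (294, 0, 1)   [0·354 + 1·294 = 294]
  354 = 1·294 + 60   → row C = row A − 1·row B = (60, 1, −1)   [check: 1·354 − 1·294 = 60]
  294 = 4·60 + 54   → row D = row B − 4·row C = (54, −4, 5)   [check: −4·354 + 5·294 = 54]
  60 = 1·54 + 6   → row E = row C − 1·row D = (6, 5, −6)   [check: 5·354 − 6·294 = 6]
  54 = 9·6 + 0   → remainder 0, stop. gcd = 6 (last nonzero row E).
So gcd(354, 294) = 6, with Bézout identity 5·354 − 6·294 = 6. Containment (⊇): the Bézout identity exhibits 6 as an element of (354, 294), giving (6) ⊆ (354, 294). Containment (⊆): since 6 | 354 and 6 | 294 (354 = 6·59, 294 = 6·49), every Z-linear combination of 354 and 294 is divisible by 6, so (354, 294) ⊆ (6). Therefore (354, 294) = (6), d = 6.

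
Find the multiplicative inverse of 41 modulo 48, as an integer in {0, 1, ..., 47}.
Apply the extended Euclidean algorithm to (48, 41), tracking rows (r, s, t) with s·48 + t·41 = r. Each division r_prev = q·r_cur + r_new produces the new row as (previous row) − q·(current row):
  row A: (48, 1, 0)   [1·48 + 0·41 = 48]
  row B: (41, 0, 1)   [0·48 + 1·41 = 41]
  48 = 1·41 + 7   → row C = row A − 1·row B = (7, 1, −1)   [check: 1·48 − 1·41 = 7]
  41 = 5·7 + 6   → row D = row B − 5·row C = (6, −5, 6)   [check: −5·48 + 6·41 = 6]
  7 = 1·6 + 1   → row E = row C − 1·row D = (1, 6, −7)   [check: 6·48 − 7·41 = 1]
  6 = 6·1 + 0   → remainder 0, stop. gcd = 1 (last nonzero row E).
The gcd is 1, so 41 is invertible mod 48. The last nonzero row gives 6·48 − 7·41 = 1, so t = −7. So 41^(−1) ≡ −7 ≡ 41 (mod 48). Verify: 41 · 41 = 1681 ≡ 1 (mod 48). ✓

Final answer: 41^(−1) ≡ 41 (mod 48)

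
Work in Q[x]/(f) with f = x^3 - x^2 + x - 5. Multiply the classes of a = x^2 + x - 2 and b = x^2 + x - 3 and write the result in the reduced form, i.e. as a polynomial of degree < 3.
a · b ≡ -2·x^2 - 3·x + 21 (mod f(x))

First multiply in Q[x] without reducing: a · b = x^4 + 2·x^3 - 4·x^2 - 5·x + 6. Now divide by f(x) = x^3 - x^2 + x - 5, eliminating the leading term at each step:
  leading term x^4: subtract (x)·f(x) = x^4 - x^3 + x^2 - 5·x, leaving 3·x^3 - 5·x^2 + 6
  leading term 3·x^3: subtract (3)·f(x) = 3·x^3 - 3·x^2 + 3·x - 15, leaving -2·x^2 - 3·x + 21
The degree is now < 3, so this is the remainder. Hence a · b ≡ -2·x^2 - 3·x + 21 in Q[x]/(f).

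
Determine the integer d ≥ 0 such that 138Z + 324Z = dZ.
In the PID Z, (a, b) is generated by gcd(a, b). Compute gcd(324, 138) with the extended Euclidean algorithm, tracking rows (r, s, t) with s·324 + t·138 = r:
  row A: (324, 1, 0)   [1·324 + 0·138 = 324]
  row B: (138, 0, 1)   [0·324 + 1·138 = 138]
  324 = 2·138 + 48   → row C = row A − 2·row B = (48, 1, −2)   [check: 1·324 − 2·138 = 48]
  138 = 2·48 + 42   → row D = row B − 2·row C = (42, −2, 5)   [check: −2·324 + 5·138 = 42]
  48 = 1·42 + 6   → row E = row C − 1·row D = (6, 3, −7)   [check: 3·324 − 7·138 = 6]
  42 = 7·6 + 0   → remainder 0, stop. gcd = 6 (last nonzero row E).
So gcd(138, 324) = 6, with Bézout identity 3·324 − 7·138 = 6. Containment (⊇): the Bézout identity exhibits 6 as an element of (138, 324), giving (6) ⊆ (138, 324). Containment (⊆): since 6 | 138 and 6 | 324 (138 = 6·23, 324 = 6·54), every Z-linear combination of 138 and 324 is divisible by 6, so (138, 324) ⊆ (6). Therefore (138, 324) = (6), d = 6.

Final answer: (138, 324) = (6); d = 6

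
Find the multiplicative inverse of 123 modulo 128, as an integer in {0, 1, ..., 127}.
123^(−1) ≡ 51 (mod 128)

Apply the extended Euclidean algorithm to (128, 123), tracking rows (r, s, t) with s·128 + t·123 = r. Each division r_prev = q·r_cur + r_new produces the new row as (previous row) − q·(current row):
  row A: (128, 1, 0)   [1·128 + 0·123 = 128]
  row B: (123, 0, 1)   [0·128 + 1·123 = 123]
  128 = 1·123 + 5   → row C = row A − 1·row B = (5, 1, −1)   [check: 1·128 − 1·123 = 5]
  123 = 24·5 + 3   → row D = row B − 24·row C = (3, −24, 25)   [check: −24·128 + 25·123 = 3]
  5 = 1·3 + 2   → row E = row C − 1·row D = (2, 25, −26)   [check: 25·128 − 26·123 = 2]
  3 = 1·2 + 1   → row F = row D − 1·row E = (1, −49, 51)   [check: −49·128 + 51·123 = 1]
  2 = 2·1 + 0   → remainder 0, stop. gcd = 1 (last nonzero row F).
The gcd is 1, so 123 is invertible mod 128. The last nonzero row gives −49·128 + 51·123 = 1, so t = 51. So 123^(−1) ≡ 51 (mod 128). Verify: 123 · 51 = 6273 ≡ 1 (mod 128). ✓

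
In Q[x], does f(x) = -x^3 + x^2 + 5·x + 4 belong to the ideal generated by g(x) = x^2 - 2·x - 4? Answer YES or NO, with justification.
In Q[x] the ideal (g) consists of all multiples of g, so f ∈ (g) iff g | f, i.e. iff the remainder of f on division by g is 0. Divide f by g (g is monic, so eliminate the leading term of the running remainder at each step):
  leading term -x^3: subtract (-x)·g(x) = -x^3 + 2·x^2 + 4·x, leaving -x^2 + x + 4
  leading term -x^2: subtract (-1)·g(x) = -x^2 + 2·x + 4, leaving -x
The remainder r(x) = -x ≠ 0 (and deg r < deg g), so g ∤ f, i.e. f ∉ (g).

Final answer: NO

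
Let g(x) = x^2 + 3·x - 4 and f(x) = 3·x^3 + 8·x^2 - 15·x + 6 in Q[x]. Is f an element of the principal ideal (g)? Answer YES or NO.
NO

In Q[x] the ideal (g) consists of all multiples of g, so f ∈ (g) iff g | f, i.e. iff the remainder of f on division by g is 0. Divide f by g (g is monic, so eliminate the leading term of the running remainder at each step):
  leading term 3·x^3: subtract (3·x)·g(x) = 3·x^3 + 9·x^2 - 12·x, leaving -x^2 - 3·x + 6
  leading term -x^2: subtract (-1)·g(x) = -x^2 - 3·x + 4, leaving 2
The remainder r(x) = 2 ≠ 0 (and deg r < deg g), so g ∤ f, i.e. f ∉ (g).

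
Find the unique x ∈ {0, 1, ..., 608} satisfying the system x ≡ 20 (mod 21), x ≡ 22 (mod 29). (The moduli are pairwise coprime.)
x ≡ 167 (mod 609); the representative in [0, 609) is 167

The moduli 21, 29 are pairwise coprime, so by the CRT there is a unique solution mod 21·29 = 609.
Solve by successive substitution. Start with x ≡ 20 (mod 21).
  Combine with x ≡ 22 (mod 29): write x = 20 + 21·t and require 20 + 21·t ≡ 22 (mod 29), i.e. 21·t ≡ 22 − 20 ≡ 2 (mod 29). Since 21^(−1) ≡ 18 (mod 29), t ≡ 18·2 ≡ 7 (mod 29). So x ≡ 20 + 21·7 = 167 (mod 609).
Unique solution in [0, 609): x = 167.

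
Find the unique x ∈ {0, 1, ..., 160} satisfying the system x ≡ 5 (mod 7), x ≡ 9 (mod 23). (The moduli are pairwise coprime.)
The moduli 7, 23 are pairwise coprime, so by the CRT there is a unique solution mod 7·23 = 161.
Solve by successive substitution. Start with x ≡ 5 (mod 7).
  Combine with x ≡ 9 (mod 23): write x = 5 + 7·t and require 5 + 7·t ≡ 9 (mod 23), i.e. 7·t ≡ 9 − 5 ≡ 4 (mod 23). Since 7^(−1) ≡ 10 (mod 23), t ≡ 10·4 ≡ 17 (mod 23). So x ≡ 5 + 7·17 = 124 (mod 161).
Unique solution in [0, 161): x = 124.

Final answer: x ≡ 124 (mod 161); the representative in [0, 161) is 124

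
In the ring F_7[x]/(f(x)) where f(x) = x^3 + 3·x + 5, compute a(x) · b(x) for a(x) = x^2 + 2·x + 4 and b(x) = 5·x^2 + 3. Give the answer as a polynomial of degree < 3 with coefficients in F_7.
Multiply as integer polynomials: a · b = 5·x^4 + 10·x^3 + 23·x^2 + 6·x + 12. Reducing coefficients mod 7: a · b ≡ 5·x^4 + 3·x^3 + 2·x^2 + 6·x + 5. Now divide by f(x) = x^3 + 3·x + 5 in F_7[x], eliminating the leading term at each step:
  leading term 5·x^4: subtract (5·x)·f(x) = 5·x^4 + x^2 + 4·x, leaving 3·x^3 + x^2 + 2·x + 5 (coefficients mod 7)
  leading term 3·x^3: subtract (3)·f(x) = 3·x^3 + 2·x + 1, leaving x^2 + 4 (coefficients mod 7)
The degree is now < 3, so this is the remainder. Hence a · b ≡ x^2 + 4 in F_7[x]/(f).

Final answer: a · b ≡ x^2 + 4 (mod f(x))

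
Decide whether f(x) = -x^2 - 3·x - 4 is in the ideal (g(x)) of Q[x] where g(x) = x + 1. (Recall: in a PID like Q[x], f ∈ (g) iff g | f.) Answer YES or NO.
In Q[x] the ideal (g) consists of all multiples of g, so f ∈ (g) iff g | f, i.e. iff the remainder of f on division by g is 0. Divide f by g (g is monic, so eliminate the leading term of the running remainder at each step):
  leading term -x^2: subtract (-x)·g(x) = -x^2 - x, leaving -2·x - 4
  leading term -2·x: subtract (-2)·g(x) = -2·x - 2, leaving -2
The remainder r(x) = -2 ≠ 0 (and deg r < deg g), so g ∤ f, i.e. f ∉ (g).

Final answer: NO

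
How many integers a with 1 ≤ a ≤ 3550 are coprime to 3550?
1400

The number of a ∈ {1, ..., 3550} with gcd(a, 3550) = 1 is by definition Euler's totient φ(3550). φ is multiplicative, with φ(p^e) = p^e − p^(e−1). Factorise 3550 = 2 · 5^2 · 71. Then
  φ(3550) = (2 − 1) · (5^2 − 5^1) · (71 − 1) = 1 · 20 · 70 = 1400.
So there are 1400 such integers.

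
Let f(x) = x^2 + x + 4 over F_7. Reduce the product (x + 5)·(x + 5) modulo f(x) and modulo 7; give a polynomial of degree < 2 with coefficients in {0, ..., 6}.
a · b ≡ 2·x (mod f(x))

Multiply as integer polynomials: a · b = x^2 + 10·x + 25. Reducing coefficients mod 7: a · b ≡ x^2 + 3·x + 4. Now divide by f(x) = x^2 + x + 4 in F_7[x], eliminating the leading term at each step:
  leading term x^2: subtract (1)·f(x) = x^2 + x + 4, leaving 2·x (coefficients mod 7)
The degree is now < 2, so this is the remainder. Hence a · b ≡ 2·x in F_7[x]/(f).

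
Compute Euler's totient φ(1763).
φ(1763) = 1680

φ is multiplicative, with φ(p^e) = p^e − p^(e−1). Factorise 1763 = 41 · 43. Then
  φ(1763) = (41 − 1) · (43 − 1) = 40 · 42 = 1680.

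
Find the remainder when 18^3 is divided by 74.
60

Use repeated squaring. Binary(3) = 11. Walk through the bits of the exponent 3 left-to-right: at each bit after the leading one, square the running value, then multiply by 18 if the bit is 1 (always reducing mod 74):
  bit 1 = 1 (leading): start with 18.
  bit 2 = 1: square 18^2 = 324 ≡ 28; bit is 1, so multiply 28·18 = 504 ≡ 60 (mod 74).
Final value: 18^3 ≡ 60 (mod 74).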